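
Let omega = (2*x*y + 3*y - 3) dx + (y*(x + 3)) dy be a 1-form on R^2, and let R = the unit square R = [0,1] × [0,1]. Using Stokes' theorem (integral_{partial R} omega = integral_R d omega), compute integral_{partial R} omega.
integral_(partial R) omega = -7/2

Stokes: integral_partial_R omega = integral_R d omega with d omega = (∂Q/∂x - ∂P/∂y) dx ∧ dy.
  ∂Q/∂x = y
  ∂P/∂y = 2*x + 3
  integrand = ∂Q/∂x - ∂P/∂y = -2*x + y - 3.
Integrating over R: integral_0^1 integral_0^1 (-2*x + y - 3) dx dy = -7/2.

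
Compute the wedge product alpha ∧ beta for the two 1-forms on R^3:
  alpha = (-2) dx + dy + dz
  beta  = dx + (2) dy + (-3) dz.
alpha ∧ beta = (-5) dx ∧ dy + (5) dx ∧ dz + (-5) dy ∧ dz

Distribute the wedge, using dx_i ∧ dx_j = -dx_j ∧ dx_i and dx_i ∧ dx_i = 0. For each pair (i, j) with i < j, the coefficient of dx_i ∧ dx_j in alpha ∧ beta is (alpha_i * beta_j - alpha_j * beta_i). Collecting: alpha ∧ beta = (-5) dx ∧ dy + (5) dx ∧ dz + (-5) dy ∧ dz.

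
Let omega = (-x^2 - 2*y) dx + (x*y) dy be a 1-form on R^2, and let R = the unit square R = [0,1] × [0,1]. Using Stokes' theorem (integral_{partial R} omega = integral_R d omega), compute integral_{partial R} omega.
integral_(partial R) omega = 5/2

Stokes: integral_partial_R omega = integral_R d omega with d omega = (∂Q/∂x - ∂P/∂y) dx ∧ dy.
  ∂Q/∂x = y
  ∂P/∂y = -2
  integrand = ∂Q/∂x - ∂P/∂y = y + 2.
Integrating over R: integral_0^1 integral_0^1 (y + 2) dx dy = 5/2.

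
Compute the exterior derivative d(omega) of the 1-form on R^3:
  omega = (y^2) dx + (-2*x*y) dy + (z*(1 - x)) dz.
d(omega) = (-4*y) dx ∧ dy + (-z) dx ∧ dz

For a 1-form omega = sum_i f_i dx_i, the exterior derivative is
  d(omega) = sum_{i < j} (∂f_j/∂x_i - ∂f_i/∂x_j) dx_i ∧ dx_j.
  coefficient of dx ∧ dy: ∂f_2/∂x - ∂f_1/∂y = ∂(-2*x*y)/∂x - ∂(y^2)/∂y = -4*y
  coefficient of dx ∧ dz: ∂f_3/∂x - ∂f_1/∂z = ∂(z*(1 - x))/∂x - ∂(y^2)/∂z = -z
Assembling: d(omega) = (-4*y) dx ∧ dy + (-z) dx ∧ dz.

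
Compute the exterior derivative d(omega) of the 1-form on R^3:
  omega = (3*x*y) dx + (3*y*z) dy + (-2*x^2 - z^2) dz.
d(omega) = (-3*x) dx ∧ dy + (-4*x) dx ∧ dz + (-3*y) dy ∧ dz

For a 1-form omega = sum_i f_i dx_i, the exterior derivative is
  d(omega) = sum_{i < j} (∂f_j/∂x_i - ∂f_i/∂x_j) dx_i ∧ dx_j.
  coefficient of dx ∧ dy: ∂f_2/∂x - ∂f_1/∂y = ∂(3*y*z)/∂x - ∂(3*x*y)/∂y = -3*x
  coefficient of dx ∧ dz: ∂f_3/∂x - ∂f_1/∂z = ∂(-2*x^2 - z^2)/∂x - ∂(3*x*y)/∂z = -4*x
  coefficient of dy ∧ dz: ∂f_3/∂y - ∂f_2/∂z = ∂(-2*x^2 - z^2)/∂y - ∂(3*y*z)/∂z = -3*y
Assembling: d(omega) = (-3*x) dx ∧ dy + (-4*x) dx ∧ dz + (-3*y) dy ∧ dz.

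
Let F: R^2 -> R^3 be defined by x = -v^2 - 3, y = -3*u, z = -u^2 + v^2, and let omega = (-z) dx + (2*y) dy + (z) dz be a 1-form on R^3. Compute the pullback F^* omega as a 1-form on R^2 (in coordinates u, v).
F^* omega = (2*u*(u^2 - v^2 + 9)) du + (4*v*(-u^2 + v^2)) dv

Using F^*(f dg) = (f ∘ F) d(g ∘ F), substitute each coordinate x_i by F_i(u, v) in f_i, and replace dx_i by d F_i = (∂F_i/∂u) du + (∂F_i/∂v) dv.
  For the x component: f_1(F) = u^2 - v^2; d F_1 = (0) du + (-2*v) dv
  For the y component: f_2(F) = -6*u; d F_2 = (-3) du + (0) dv
  For the z component: f_3(F) = -u^2 + v^2; d F_3 = (-2*u) du + (2*v) dv
Combining and collecting du, dv coefficients:
  coeff of du: 2*u*(u^2 - v^2 + 9)
  coeff of dv: 4*v*(-u^2 + v^2)
F^* omega = (2*u*(u^2 - v^2 + 9)) du + (4*v*(-u^2 + v^2)) dv.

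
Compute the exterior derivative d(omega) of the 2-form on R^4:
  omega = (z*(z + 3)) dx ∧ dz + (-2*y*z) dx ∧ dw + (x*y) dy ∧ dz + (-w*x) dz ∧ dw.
d(omega) = (2*z) dx ∧ dy ∧ dw + (-w + 2*y) dx ∧ dz ∧ dw + (y) dx ∧ dy ∧ dz

For a 2-form omega = sum_{i<j} g_{ij} dx_i ∧ dx_j, the exterior derivative is
  d(omega) = sum_{i<j} d(g_{ij}) ∧ dx_i ∧ dx_j = sum_{i<j, k} (∂g_{ij}/∂x_k) dx_k ∧ dx_i ∧ dx_j.
Expand each term, using dx_k ∧ dx_i ∧ dx_j = sgn(permutation) dx_{(a)} ∧ dx_{(b)} ∧ dx_{(c)} with (a < b < c) sorted:
  d(-2*y*z) includes (∂/∂y)(-2*y*z) dy = (-2*z) dy, which multiplied by dx ∧ dw gives (2*z) dx ∧ dy ∧ dw
  d(-2*y*z) includes (∂/∂z)(-2*y*z) dz = (-2*y) dz, which multiplied by dx ∧ dw gives (2*y) dx ∧ dz ∧ dw
  d(x*y) includes (∂/∂x)(x*y) dx = (y) dx, which multiplied by dy ∧ dz gives (y) dx ∧ dy ∧ dz
  d(-w*x) includes (∂/∂x)(-w*x) dx = (-w) dx, which multiplied by dz ∧ dw gives (-w) dx ∧ dz ∧ dw
Collecting like 3-forms: d(omega) = (2*z) dx ∧ dy ∧ dw + (-w + 2*y) dx ∧ dz ∧ dw + (y) dx ∧ dy ∧ dz.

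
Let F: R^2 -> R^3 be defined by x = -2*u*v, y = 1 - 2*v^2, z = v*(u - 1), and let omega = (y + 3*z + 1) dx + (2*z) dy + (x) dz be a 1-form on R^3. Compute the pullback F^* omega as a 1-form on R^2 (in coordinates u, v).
F^* omega = (2*v*(-4*u*v + 2*v^2 + 3*v - 2)) du + (-8*u^2*v - 4*u*v^2 + 8*u*v - 4*u + 8*v^2) dv

Using F^*(f dg) = (f ∘ F) d(g ∘ F), substitute each coordinate x_i by F_i(u, v) in f_i, and replace dx_i by d F_i = (∂F_i/∂u) du + (∂F_i/∂v) dv.
  For the x component: f_1(F) = 3*u*v - 2*v^2 - 3*v + 2; d F_1 = (-2*v) du + (-2*u) dv
  For the y component: f_2(F) = 2*v*(u - 1); d F_2 = (0) du + (-4*v) dv
  For the z component: f_3(F) = -2*u*v; d F_3 = (v) du + (u - 1) dv
Combining and collecting du, dv coefficients:
  coeff of du: 2*v*(-4*u*v + 2*v^2 + 3*v - 2)
  coeff of dv: -8*u^2*v - 4*u*v^2 + 8*u*v - 4*u + 8*v^2
F^* omega = (2*v*(-4*u*v + 2*v^2 + 3*v - 2)) du + (-8*u^2*v - 4*u*v^2 + 8*u*v - 4*u + 8*v^2) dv.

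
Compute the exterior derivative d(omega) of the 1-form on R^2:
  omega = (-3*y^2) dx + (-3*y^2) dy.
d(omega) = (6*y) dx ∧ dy

For a 1-form omega = sum_i f_i dx_i, the exterior derivative is
  d(omega) = sum_{i < j} (∂f_j/∂x_i - ∂f_i/∂x_j) dx_i ∧ dx_j.
  coefficient of dx ∧ dy: ∂f_2/∂x - ∂f_1/∂y = ∂(-3*y^2)/∂x - ∂(-3*y^2)/∂y = 6*y
Assembling: d(omega) = (6*y) dx ∧ dy.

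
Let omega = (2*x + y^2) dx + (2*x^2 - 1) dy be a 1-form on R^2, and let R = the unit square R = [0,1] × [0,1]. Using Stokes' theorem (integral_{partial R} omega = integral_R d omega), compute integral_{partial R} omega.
integral_(partial R) omega = 1

Stokes: integral_partial_R omega = integral_R d omega with d omega = (∂Q/∂x - ∂P/∂y) dx ∧ dy.
  ∂Q/∂x = 4*x
  ∂P/∂y = 2*y
  integrand = ∂Q/∂x - ∂P/∂y = 4*x - 2*y.
Integrating over R: integral_0^1 integral_0^1 (4*x - 2*y) dx dy = 1.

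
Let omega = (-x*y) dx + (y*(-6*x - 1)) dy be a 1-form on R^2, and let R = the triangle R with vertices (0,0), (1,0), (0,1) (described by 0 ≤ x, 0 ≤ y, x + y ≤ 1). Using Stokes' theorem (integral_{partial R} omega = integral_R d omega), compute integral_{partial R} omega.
integral_(partial R) omega = -5/6

Stokes: integral_partial_R omega = integral_R d omega with d omega = (∂Q/∂x - ∂P/∂y) dx ∧ dy.
  ∂Q/∂x = -6*y
  ∂P/∂y = -x
  integrand = ∂Q/∂x - ∂P/∂y = x - 6*y.
Integrating over R: integral_0^1 integral_0^{1-x} (x - 6*y) dy dx = -5/6.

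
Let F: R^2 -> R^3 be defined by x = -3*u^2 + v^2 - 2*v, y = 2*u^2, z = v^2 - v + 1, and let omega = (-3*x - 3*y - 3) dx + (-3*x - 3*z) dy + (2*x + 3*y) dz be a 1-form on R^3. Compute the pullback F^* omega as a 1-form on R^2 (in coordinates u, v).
F^* omega = (6*u*(3*u^2 - v^2 + 1)) du + (6*u^2*v - 6*u^2 - 2*v^3 + 8*v^2 - 14*v + 6) dv

Using F^*(f dg) = (f ∘ F) d(g ∘ F), substitute each coordinate x_i by F_i(u, v) in f_i, and replace dx_i by d F_i = (∂F_i/∂u) du + (∂F_i/∂v) dv.
  For the x component: f_1(F) = 3*u^2 - 3*v^2 + 6*v - 3; d F_1 = (-6*u) du + (2*v - 2) dv
  For the y component: f_2(F) = 9*u^2 - 6*v^2 + 9*v - 3; d F_2 = (4*u) du + (0) dv
  For the z component: f_3(F) = 2*v*(v - 2); d F_3 = (0) du + (2*v - 1) dv
Combining and collecting du, dv coefficients:
  coeff of du: 6*u*(3*u^2 - v^2 + 1)
  coeff of dv: 6*u^2*v - 6*u^2 - 2*v^3 + 8*v^2 - 14*v + 6
F^* omega = (6*u*(3*u^2 - v^2 + 1)) du + (6*u^2*v - 6*u^2 - 2*v^3 + 8*v^2 - 14*v + 6) dv.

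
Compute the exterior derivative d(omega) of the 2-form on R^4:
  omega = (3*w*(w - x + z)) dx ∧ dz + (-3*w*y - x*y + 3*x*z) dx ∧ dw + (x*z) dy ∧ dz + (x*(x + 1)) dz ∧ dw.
d(omega) = (6*w - 4*x + 3*z + 1) dx ∧ dz ∧ dw + (3*w + x) dx ∧ dy ∧ dw + (z) dx ∧ dy ∧ dz

For a 2-form omega = sum_{i<j} g_{ij} dx_i ∧ dx_j, the exterior derivative is
  d(omega) = sum_{i<j} d(g_{ij}) ∧ dx_i ∧ dx_j = sum_{i<j, k} (∂g_{ij}/∂x_k) dx_k ∧ dx_i ∧ dx_j.
Expand each term, using dx_k ∧ dx_i ∧ dx_j = sgn(permutation) dx_{(a)} ∧ dx_{(b)} ∧ dx_{(c)} with (a < b < c) sorted:
  d(3*w*(w - x + z)) includes (∂/∂w)(3*w*(w - x + z)) dw = (6*w - 3*x + 3*z) dw, which multiplied by dx ∧ dz gives (6*w - 3*x + 3*z) dx ∧ dz ∧ dw
  d(-3*w*y - x*y + 3*x*z) includes (∂/∂y)(-3*w*y - x*y + 3*x*z) dy = (-3*w - x) dy, which multiplied by dx ∧ dw gives (3*w + x) dx ∧ dy ∧ dw
  d(-3*w*y - x*y + 3*x*z) includes (∂/∂z)(-3*w*y - x*y + 3*x*z) dz = (3*x) dz, which multiplied by dx ∧ dw gives (-3*x) dx ∧ dz ∧ dw
  d(x*z) includes (∂/∂x)(x*z) dx = (z) dx, which multiplied by dy ∧ dz gives (z) dx ∧ dy ∧ dz
  d(x*(x + 1)) includes (∂/∂x)(x*(x + 1)) dx = (2*x + 1) dx, which multiplied by dz ∧ dw gives (2*x + 1) dx ∧ dz ∧ dw
Collecting like 3-forms: d(omega) = (6*w - 4*x + 3*z + 1) dx ∧ dz ∧ dw + (3*w + x) dx ∧ dy ∧ dw + (z) dx ∧ dy ∧ dz.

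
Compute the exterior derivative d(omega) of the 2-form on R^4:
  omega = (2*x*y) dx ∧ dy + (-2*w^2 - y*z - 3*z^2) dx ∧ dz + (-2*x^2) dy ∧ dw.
d(omega) = (z) dx ∧ dy ∧ dz + (-4*w) dx ∧ dz ∧ dw + (-4*x) dx ∧ dy ∧ dw

For a 2-form omega = sum_{i<j} g_{ij} dx_i ∧ dx_j, the exterior derivative is
  d(omega) = sum_{i<j} d(g_{ij}) ∧ dx_i ∧ dx_j = sum_{i<j, k} (∂g_{ij}/∂x_k) dx_k ∧ dx_i ∧ dx_j.
Expand each term, using dx_k ∧ dx_i ∧ dx_j = sgn(permutation) dx_{(a)} ∧ dx_{(b)} ∧ dx_{(c)} with (a < b < c) sorted:
  d(-2*w^2 - y*z - 3*z^2) includes (∂/∂y)(-2*w^2 - y*z - 3*z^2) dy = (-z) dy, which multiplied by dx ∧ dz gives (z) dx ∧ dy ∧ dz
  d(-2*w^2 - y*z - 3*z^2) includes (∂/∂w)(-2*w^2 - y*z - 3*z^2) dw = (-4*w) dw, which multiplied by dx ∧ dz gives (-4*w) dx ∧ dz ∧ dw
  d(-2*x^2) includes (∂/∂x)(-2*x^2) dx = (-4*x) dx, which multiplied by dy ∧ dw gives (-4*x) dx ∧ dy ∧ dw
Collecting like 3-forms: d(omega) = (z) dx ∧ dy ∧ dz + (-4*w) dx ∧ dz ∧ dw + (-4*x) dx ∧ dy ∧ dw.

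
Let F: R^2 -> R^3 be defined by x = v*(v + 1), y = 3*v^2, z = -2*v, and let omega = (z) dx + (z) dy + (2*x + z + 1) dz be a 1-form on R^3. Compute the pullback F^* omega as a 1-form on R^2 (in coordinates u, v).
F^* omega = (-20*v^2 - 2*v - 2) dv

Using F^*(f dg) = (f ∘ F) d(g ∘ F), substitute each coordinate x_i by F_i(u, v) in f_i, and replace dx_i by d F_i = (∂F_i/∂u) du + (∂F_i/∂v) dv.
  For the x component: f_1(F) = -2*v; d F_1 = (0) du + (2*v + 1) dv
  For the y component: f_2(F) = -2*v; d F_2 = (0) du + (6*v) dv
  For the z component: f_3(F) = 2*v^2 + 1; d F_3 = (0) du + (-2) dv
Combining and collecting du, dv coefficients:
  coeff of du: 0
  coeff of dv: -20*v^2 - 2*v - 2
F^* omega = (-20*v^2 - 2*v - 2) dv.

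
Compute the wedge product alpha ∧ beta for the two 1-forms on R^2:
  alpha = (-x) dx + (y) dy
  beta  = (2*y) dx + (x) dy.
alpha ∧ beta = (-x^2 - 2*y^2) dx ∧ dy

Distribute the wedge, using dx_i ∧ dx_j = -dx_j ∧ dx_i and dx_i ∧ dx_i = 0. For each pair (i, j) with i < j, the coefficient of dx_i ∧ dx_j in alpha ∧ beta is (alpha_i * beta_j - alpha_j * beta_i). Collecting: alpha ∧ beta = (-x^2 - 2*y^2) dx ∧ dy.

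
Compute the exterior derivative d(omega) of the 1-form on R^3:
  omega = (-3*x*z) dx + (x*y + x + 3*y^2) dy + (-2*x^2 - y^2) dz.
d(omega) = (y + 1) dx ∧ dy + (-x) dx ∧ dz + (-2*y) dy ∧ dz

For a 1-form omega = sum_i f_i dx_i, the exterior derivative is
  d(omega) = sum_{i < j} (∂f_j/∂x_i - ∂f_i/∂x_j) dx_i ∧ dx_j.
  coefficient of dx ∧ dy: ∂f_2/∂x - ∂f_1/∂y = ∂(x*y + x + 3*y^2)/∂x - ∂(-3*x*z)/∂y = y + 1
  coefficient of dx ∧ dz: ∂f_3/∂x - ∂f_1/∂z = ∂(-2*x^2 - y^2)/∂x - ∂(-3*x*z)/∂z = -x
  coefficient of dy ∧ dz: ∂f_3/∂y - ∂f_2/∂z = ∂(-2*x^2 - y^2)/∂y - ∂(x*y + x + 3*y^2)/∂z = -2*y
Assembling: d(omega) = (y + 1) dx ∧ dy + (-x) dx ∧ dz + (-2*y) dy ∧ dz.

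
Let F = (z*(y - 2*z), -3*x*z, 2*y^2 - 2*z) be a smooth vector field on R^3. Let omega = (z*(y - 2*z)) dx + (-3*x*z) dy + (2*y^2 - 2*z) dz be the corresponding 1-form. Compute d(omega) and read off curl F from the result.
d(omega) = (3*x + 4*y) dy ∧ dz + (y - 4*z) dz ∧ dx + (-4*z) dx ∧ dy; curl F = (3*x + 4*y, y - 4*z, -4*z)

d omega = sum_{i<j} (∂f_j/∂x_i - ∂f_i/∂x_j) dx_i ∧ dx_j. Under the identification (dy ∧ dz, dz ∧ dx, dx ∧ dy) ↔ (e_x, e_y, e_z), the coefficients are exactly the components of curl F. Compute:
  ∂R/∂y - ∂Q/∂z = (4*y) - (-3*x) = 3*x + 4*y
  ∂P/∂z - ∂R/∂x = (y - 4*z) - (0) = y - 4*z
  ∂Q/∂x - ∂P/∂y = (-3*z) - (z) = -4*z.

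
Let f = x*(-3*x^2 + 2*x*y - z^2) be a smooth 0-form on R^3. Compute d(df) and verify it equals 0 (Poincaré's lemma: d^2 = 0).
d(df) = 0

Step 1: df = sum_i (∂f/∂x_i) dx_i = (-9*x^2 + 4*x*y - z^2) dx + (2*x^2) dy + (-2*x*z) dz.
Step 2: Apply d again. Using the 1-form formula, the coefficient of dx ∧ dy in d(df) is ∂^2 f/∂x ∂y - ∂^2 f/∂y ∂x = (4*x) - (4*x) = 0 (equality of mixed partials for smooth f).
Similarly for dx ∧ dz and dy ∧ dz — all coefficients vanish. So d(df) = 0.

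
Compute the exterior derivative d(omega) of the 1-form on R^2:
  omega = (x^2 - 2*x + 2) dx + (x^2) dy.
d(omega) = (2*x) dx ∧ dy

For a 1-form omega = sum_i f_i dx_i, the exterior derivative is
  d(omega) = sum_{i < j} (∂f_j/∂x_i - ∂f_i/∂x_j) dx_i ∧ dx_j.
  coefficient of dx ∧ dy: ∂f_2/∂x - ∂f_1/∂y = ∂(x^2)/∂x - ∂(x^2 - 2*x + 2)/∂y = 2*x
Assembling: d(omega) = (2*x) dx ∧ dy.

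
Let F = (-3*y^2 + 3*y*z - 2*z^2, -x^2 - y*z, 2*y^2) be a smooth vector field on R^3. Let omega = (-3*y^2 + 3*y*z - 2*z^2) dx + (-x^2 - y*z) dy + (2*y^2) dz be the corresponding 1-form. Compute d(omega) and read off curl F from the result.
d(omega) = (5*y) dy ∧ dz + (3*y - 4*z) dz ∧ dx + (-2*x + 6*y - 3*z) dx ∧ dy; curl F = (5*y, 3*y - 4*z, -2*x + 6*y - 3*z)

d omega = sum_{i<j} (∂f_j/∂x_i - ∂f_i/∂x_j) dx_i ∧ dx_j. Under the identification (dy ∧ dz, dz ∧ dx, dx ∧ dy) ↔ (e_x, e_y, e_z), the coefficients are exactly the components of curl F. Compute:
  ∂R/∂y - ∂Q/∂z = (4*y) - (-y) = 5*y
  ∂P/∂z - ∂R/∂x = (3*y - 4*z) - (0) = 3*y - 4*z
  ∂Q/∂x - ∂P/∂y = (-2*x) - (-6*y + 3*z) = -2*x + 6*y - 3*z.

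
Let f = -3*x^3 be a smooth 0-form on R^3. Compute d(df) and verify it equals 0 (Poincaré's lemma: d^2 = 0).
d(df) = 0

Step 1: df = sum_i (∂f/∂x_i) dx_i = (-9*x^2) dx + (0) dy + (0) dz.
Step 2: Apply d again. Using the 1-form formula, the coefficient of dx ∧ dy in d(df) is ∂^2 f/∂x ∂y - ∂^2 f/∂y ∂x = (0) - (0) = 0 (equality of mixed partials for smooth f).
Similarly for dx ∧ dz and dy ∧ dz — all coefficients vanish. So d(df) = 0.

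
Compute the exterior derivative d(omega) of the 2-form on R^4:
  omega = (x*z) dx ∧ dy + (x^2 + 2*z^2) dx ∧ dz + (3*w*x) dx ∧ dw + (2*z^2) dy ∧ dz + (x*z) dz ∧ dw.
d(omega) = (x) dx ∧ dy ∧ dz + (z) dx ∧ dz ∧ dw

For a 2-form omega = sum_{i<j} g_{ij} dx_i ∧ dx_j, the exterior derivative is
  d(omega) = sum_{i<j} d(g_{ij}) ∧ dx_i ∧ dx_j = sum_{i<j, k} (∂g_{ij}/∂x_k) dx_k ∧ dx_i ∧ dx_j.
Expand each term, using dx_k ∧ dx_i ∧ dx_j = sgn(permutation) dx_{(a)} ∧ dx_{(b)} ∧ dx_{(c)} with (a < b < c) sorted:
  d(x*z) includes (∂/∂z)(x*z) dz = (x) dz, which multiplied by dx ∧ dy gives (x) dx ∧ dy ∧ dz
  d(x*z) includes (∂/∂x)(x*z) dx = (z) dx, which multiplied by dz ∧ dw gives (z) dx ∧ dz ∧ dw
Collecting like 3-forms: d(omega) = (x) dx ∧ dy ∧ dz + (z) dx ∧ dz ∧ dw.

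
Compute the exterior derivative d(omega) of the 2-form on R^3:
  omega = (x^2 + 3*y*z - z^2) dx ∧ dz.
d(omega) = (-3*z) dx ∧ dy ∧ dz

For a 2-form omega = sum_{i<j} g_{ij} dx_i ∧ dx_j, the exterior derivative is
  d(omega) = sum_{i<j} d(g_{ij}) ∧ dx_i ∧ dx_j = sum_{i<j, k} (∂g_{ij}/∂x_k) dx_k ∧ dx_i ∧ dx_j.
Expand each term, using dx_k ∧ dx_i ∧ dx_j = sgn(permutation) dx_{(a)} ∧ dx_{(b)} ∧ dx_{(c)} with (a < b < c) sorted:
  d(x^2 + 3*y*z - z^2) includes (∂/∂y)(x^2 + 3*y*z - z^2) dy = (3*z) dy, which multiplied by dx ∧ dz gives (-3*z) dx ∧ dy ∧ dz
Collecting like 3-forms: d(omega) = (-3*z) dx ∧ dy ∧ dz.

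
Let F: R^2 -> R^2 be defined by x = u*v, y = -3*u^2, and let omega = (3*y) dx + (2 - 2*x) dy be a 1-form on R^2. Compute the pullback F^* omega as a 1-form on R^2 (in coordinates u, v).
F^* omega = (3*u*(u*v - 4)) du + (-9*u^3) dv

Using F^*(f dg) = (f ∘ F) d(g ∘ F), substitute each coordinate x_i by F_i(u, v) in f_i, and replace dx_i by d F_i = (∂F_i/∂u) du + (∂F_i/∂v) dv.
  For the x component: f_1(F) = -9*u^2; d F_1 = (v) du + (u) dv
  For the y component: f_2(F) = -2*u*v + 2; d F_2 = (-6*u) du + (0) dv
Combining and collecting du, dv coefficients:
  coeff of du: 3*u*(u*v - 4)
  coeff of dv: -9*u^3
F^* omega = (3*u*(u*v - 4)) du + (-9*u^3) dv.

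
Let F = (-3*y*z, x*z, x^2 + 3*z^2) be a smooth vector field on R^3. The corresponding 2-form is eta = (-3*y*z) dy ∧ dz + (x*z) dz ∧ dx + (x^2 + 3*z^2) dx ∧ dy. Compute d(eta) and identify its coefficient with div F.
d(eta) = (6*z) dx ∧ dy ∧ dz; div F = 6*z

For a 2-form in R^3 of the form above, applying d gives a 3-form with coefficient ∂P/∂x + ∂Q/∂y + ∂R/∂z:
  ∂P/∂x = 0
  ∂Q/∂y = 0
  ∂R/∂z = 6*z
Sum = 6*z, which is exactly div F.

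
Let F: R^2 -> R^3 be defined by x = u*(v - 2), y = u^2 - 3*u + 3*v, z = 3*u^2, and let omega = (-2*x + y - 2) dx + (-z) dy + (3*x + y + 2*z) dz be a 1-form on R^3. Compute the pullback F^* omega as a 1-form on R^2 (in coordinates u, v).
F^* omega = (36*u^3 + 19*u^2*v - 47*u^2 - 2*u*v^2 + 23*u*v - 2*u + 3*v^2 - 8*v + 4) du + (u*(u^2 - 2*u*v - 8*u + 3*v - 2)) dv

Using F^*(f dg) = (f ∘ F) d(g ∘ F), substitute each coordinate x_i by F_i(u, v) in f_i, and replace dx_i by d F_i = (∂F_i/∂u) du + (∂F_i/∂v) dv.
  For the x component: f_1(F) = u^2 - 2*u*v + u + 3*v - 2; d F_1 = (v - 2) du + (u) dv
  For the y component: f_2(F) = -3*u^2; d F_2 = (2*u - 3) du + (3) dv
  For the z component: f_3(F) = 7*u^2 + 3*u*v - 9*u + 3*v; d F_3 = (6*u) du + (0) dv
Combining and collecting du, dv coefficients:
  coeff of du: 36*u^3 + 19*u^2*v - 47*u^2 - 2*u*v^2 + 23*u*v - 2*u + 3*v^2 - 8*v + 4
  coeff of dv: u*(u^2 - 2*u*v - 8*u + 3*v - 2)
F^* omega = (36*u^3 + 19*u^2*v - 47*u^2 - 2*u*v^2 + 23*u*v - 2*u + 3*v^2 - 8*v + 4) du + (u*(u^2 - 2*u*v - 8*u + 3*v - 2)) dv.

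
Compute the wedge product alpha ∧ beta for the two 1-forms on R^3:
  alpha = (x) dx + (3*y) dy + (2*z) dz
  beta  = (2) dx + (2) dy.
alpha ∧ beta = (2*x - 6*y) dx ∧ dy + (-4*z) dx ∧ dz + (-4*z) dy ∧ dz

Distribute the wedge, using dx_i ∧ dx_j = -dx_j ∧ dx_i and dx_i ∧ dx_i = 0. For each pair (i, j) with i < j, the coefficient of dx_i ∧ dx_j in alpha ∧ beta is (alpha_i * beta_j - alpha_j * beta_i). Collecting: alpha ∧ beta = (2*x - 6*y) dx ∧ dy + (-4*z) dx ∧ dz + (-4*z) dy ∧ dz.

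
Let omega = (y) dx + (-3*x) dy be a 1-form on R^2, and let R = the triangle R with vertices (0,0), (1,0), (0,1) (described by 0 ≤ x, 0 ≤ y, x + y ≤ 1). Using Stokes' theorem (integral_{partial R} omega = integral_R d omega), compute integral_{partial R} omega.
integral_(partial R) omega = -2

Stokes: integral_partial_R omega = integral_R d omega with d omega = (∂Q/∂x - ∂P/∂y) dx ∧ dy.
  ∂Q/∂x = -3
  ∂P/∂y = 1
  integrand = ∂Q/∂x - ∂P/∂y = -4.
Integrating over R: integral_0^1 integral_0^{1-x} (-4) dy dx = -2.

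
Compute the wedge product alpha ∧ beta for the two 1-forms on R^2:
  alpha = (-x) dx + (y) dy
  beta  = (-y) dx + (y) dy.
alpha ∧ beta = (y*(-x + y)) dx ∧ dy

Distribute the wedge, using dx_i ∧ dx_j = -dx_j ∧ dx_i and dx_i ∧ dx_i = 0. For each pair (i, j) with i < j, the coefficient of dx_i ∧ dx_j in alpha ∧ beta is (alpha_i * beta_j - alpha_j * beta_i). Collecting: alpha ∧ beta = (y*(-x + y)) dx ∧ dy.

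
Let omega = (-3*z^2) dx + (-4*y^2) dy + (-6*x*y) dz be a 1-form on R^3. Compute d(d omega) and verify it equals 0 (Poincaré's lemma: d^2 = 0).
d(d omega) = 0

Step 1: d omega = sum_{i<j} (∂f_j/∂x_i - ∂f_i/∂x_j) dx_i ∧ dx_j:
  coeff of dx ∧ dy: 0
  coeff of dx ∧ dz: -6*y + 6*z
  coeff of dy ∧ dz: -6*x
Step 2: Apply d again to each 2-form coefficient. The only possible 3-form in R^3 is dx ∧ dy ∧ dz, with coefficient
  ∂(coeff of dy∧dz)/∂x - ∂(coeff of dx∧dz)/∂y + ∂(coeff of dx∧dy)/∂z
  = ∂/∂x (-6*x) - ∂/∂y (-6*y + 6*z) + ∂/∂z (0).
Each of these terms simplifies to sums of mixed partials that cancel in pairs. The result is 0 (by equality of mixed partials for smooth functions — Schwarz / Clairaut).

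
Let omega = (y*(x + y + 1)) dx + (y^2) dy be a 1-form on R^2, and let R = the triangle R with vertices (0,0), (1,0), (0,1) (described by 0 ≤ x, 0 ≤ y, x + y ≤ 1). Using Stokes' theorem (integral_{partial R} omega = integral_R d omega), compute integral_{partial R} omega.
integral_(partial R) omega = -1

Stokes: integral_partial_R omega = integral_R d omega with d omega = (∂Q/∂x - ∂P/∂y) dx ∧ dy.
  ∂Q/∂x = 0
  ∂P/∂y = x + 2*y + 1
  integrand = ∂Q/∂x - ∂P/∂y = -x - 2*y - 1.
Integrating over R: integral_0^1 integral_0^{1-x} (-x - 2*y - 1) dy dx = -1.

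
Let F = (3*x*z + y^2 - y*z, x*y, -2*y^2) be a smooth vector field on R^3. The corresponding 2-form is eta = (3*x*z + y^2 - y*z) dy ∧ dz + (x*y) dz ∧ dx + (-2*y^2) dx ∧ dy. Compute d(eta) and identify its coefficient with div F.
d(eta) = (x + 3*z) dx ∧ dy ∧ dz; div F = x + 3*z

For a 2-form in R^3 of the form above, applying d gives a 3-form with coefficient ∂P/∂x + ∂Q/∂y + ∂R/∂z:
  ∂P/∂x = 3*z
  ∂Q/∂y = x
  ∂R/∂z = 0
Sum = x + 3*z, which is exactly div F.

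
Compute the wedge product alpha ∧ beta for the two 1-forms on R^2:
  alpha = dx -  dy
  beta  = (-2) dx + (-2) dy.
alpha ∧ beta = (-4) dx ∧ dy

Distribute the wedge, using dx_i ∧ dx_j = -dx_j ∧ dx_i and dx_i ∧ dx_i = 0. For each pair (i, j) with i < j, the coefficient of dx_i ∧ dx_j in alpha ∧ beta is (alpha_i * beta_j - alpha_j * beta_i). Collecting: alpha ∧ beta = (-4) dx ∧ dy.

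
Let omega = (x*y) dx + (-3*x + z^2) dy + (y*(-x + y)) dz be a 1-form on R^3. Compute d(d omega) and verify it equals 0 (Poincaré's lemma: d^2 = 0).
d(d omega) = 0

Step 1: d omega = sum_{i<j} (∂f_j/∂x_i - ∂f_i/∂x_j) dx_i ∧ dx_j:
  coeff of dx ∧ dy: -x - 3
  coeff of dx ∧ dz: -y
  coeff of dy ∧ dz: -x + 2*y - 2*z
Step 2: Apply d again to each 2-form coefficient. The only possible 3-form in R^3 is dx ∧ dy ∧ dz, with coefficient
  ∂(coeff of dy∧dz)/∂x - ∂(coeff of dx∧dz)/∂y + ∂(coeff of dx∧dy)/∂z
  = ∂/∂x (-x + 2*y - 2*z) - ∂/∂y (-y) + ∂/∂z (-x - 3).
Each of these terms simplifies to sums of mixed partials that cancel in pairs. The result is 0 (by equality of mixed partials for smooth functions — Schwarz / Clairaut).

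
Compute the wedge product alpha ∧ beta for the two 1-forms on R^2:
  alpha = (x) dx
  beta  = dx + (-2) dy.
alpha ∧ beta = (-2*x) dx ∧ dy

Distribute the wedge, using dx_i ∧ dx_j = -dx_j ∧ dx_i and dx_i ∧ dx_i = 0. For each pair (i, j) with i < j, the coefficient of dx_i ∧ dx_j in alpha ∧ beta is (alpha_i * beta_j - alpha_j * beta_i). Collecting: alpha ∧ beta = (-2*x) dx ∧ dy.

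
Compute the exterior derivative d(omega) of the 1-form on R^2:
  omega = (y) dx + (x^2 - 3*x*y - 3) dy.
d(omega) = (2*x - 3*y - 1) dx ∧ dy

For a 1-form omega = sum_i f_i dx_i, the exterior derivative is
  d(omega) = sum_{i < j} (∂f_j/∂x_i - ∂f_i/∂x_j) dx_i ∧ dx_j.
  coefficient of dx ∧ dy: ∂f_2/∂x - ∂f_1/∂y = ∂(x^2 - 3*x*y - 3)/∂x - ∂(y)/∂y = 2*x - 3*y - 1
Assembling: d(omega) = (2*x - 3*y - 1) dx ∧ dy.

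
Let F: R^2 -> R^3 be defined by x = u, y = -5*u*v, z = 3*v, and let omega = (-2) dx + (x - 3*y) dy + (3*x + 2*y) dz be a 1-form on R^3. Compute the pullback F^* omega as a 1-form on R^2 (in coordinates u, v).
F^* omega = (-75*u*v^2 - 5*u*v - 2) du + (u*(-75*u*v - 5*u - 30*v + 9)) dv

Using F^*(f dg) = (f ∘ F) d(g ∘ F), substitute each coordinate x_i by F_i(u, v) in f_i, and replace dx_i by d F_i = (∂F_i/∂u) du + (∂F_i/∂v) dv.
  For the x component: f_1(F) = -2; d F_1 = (1) du + (0) dv
  For the y component: f_2(F) = u*(15*v + 1); d F_2 = (-5*v) du + (-5*u) dv
  For the z component: f_3(F) = u*(3 - 10*v); d F_3 = (0) du + (3) dv
Combining and collecting du, dv coefficients:
  coeff of du: -75*u*v^2 - 5*u*v - 2
  coeff of dv: u*(-75*u*v - 5*u - 30*v + 9)
F^* omega = (-75*u*v^2 - 5*u*v - 2) du + (u*(-75*u*v - 5*u - 30*v + 9)) dv.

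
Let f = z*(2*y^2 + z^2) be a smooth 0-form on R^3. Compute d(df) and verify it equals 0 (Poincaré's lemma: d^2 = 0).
d(df) = 0

Step 1: df = sum_i (∂f/∂x_i) dx_i = (0) dx + (4*y*z) dy + (2*y^2 + 3*z^2) dz.
Step 2: Apply d again. Using the 1-form formula, the coefficient of dx ∧ dy in d(df) is ∂^2 f/∂x ∂y - ∂^2 f/∂y ∂x = (0) - (0) = 0 (equality of mixed partials for smooth f).
Similarly for dx ∧ dz and dy ∧ dz — all coefficients vanish. So d(df) = 0.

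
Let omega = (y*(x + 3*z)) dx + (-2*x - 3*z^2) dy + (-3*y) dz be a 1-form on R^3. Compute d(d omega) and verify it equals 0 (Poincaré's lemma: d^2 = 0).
d(d omega) = 0

Step 1: d omega = sum_{i<j} (∂f_j/∂x_i - ∂f_i/∂x_j) dx_i ∧ dx_j:
  coeff of dx ∧ dy: -x - 3*z - 2
  coeff of dx ∧ dz: -3*y
  coeff of dy ∧ dz: 6*z - 3
Step 2: Apply d again to each 2-form coefficient. The only possible 3-form in R^3 is dx ∧ dy ∧ dz, with coefficient
  ∂(coeff of dy∧dz)/∂x - ∂(coeff of dx∧dz)/∂y + ∂(coeff of dx∧dy)/∂z
  = ∂/∂x (6*z - 3) - ∂/∂y (-3*y) + ∂/∂z (-x - 3*z - 2).
Each of these terms simplifies to sums of mixed partials that cancel in pairs. The result is 0 (by equality of mixed partials for smooth functions — Schwarz / Clairaut).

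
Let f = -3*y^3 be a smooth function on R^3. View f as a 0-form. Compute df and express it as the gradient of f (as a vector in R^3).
df = (0) dx + (-9*y^2) dy + (0) dz; grad f = (0, -9*y^2, 0)

For a 0-form f, d f = (∂f/∂x) dx + (∂f/∂y) dy + (∂f/∂z) dz. The components of the vector representation are exactly the entries of grad f in Cartesian coordinates:
  ∂f/∂x = 0
  ∂f/∂y = -9*y^2
  ∂f/∂z = 0.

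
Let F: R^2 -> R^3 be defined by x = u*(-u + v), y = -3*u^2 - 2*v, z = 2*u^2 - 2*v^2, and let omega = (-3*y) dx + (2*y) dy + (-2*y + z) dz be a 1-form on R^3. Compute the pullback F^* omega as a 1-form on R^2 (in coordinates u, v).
F^* omega = (50*u^3 + 9*u^2*v - 8*u*v^2 + 28*u*v + 6*v^2) du + (9*u^3 - 32*u^2*v + 12*u^2 + 6*u*v + 8*v^3 - 16*v^2 + 8*v) dv

Using F^*(f dg) = (f ∘ F) d(g ∘ F), substitute each coordinate x_i by F_i(u, v) in f_i, and replace dx_i by d F_i = (∂F_i/∂u) du + (∂F_i/∂v) dv.
  For the x component: f_1(F) = 9*u^2 + 6*v; d F_1 = (-2*u + v) du + (u) dv
  For the y component: f_2(F) = -6*u^2 - 4*v; d F_2 = (-6*u) du + (-2) dv
  For the z component: f_3(F) = 8*u^2 - 2*v^2 + 4*v; d F_3 = (4*u) du + (-4*v) dv
Combining and collecting du, dv coefficients:
  coeff of du: 50*u^3 + 9*u^2*v - 8*u*v^2 + 28*u*v + 6*v^2
  coeff of dv: 9*u^3 - 32*u^2*v + 12*u^2 + 6*u*v + 8*v^3 - 16*v^2 + 8*v
F^* omega = (50*u^3 + 9*u^2*v - 8*u*v^2 + 28*u*v + 6*v^2) du + (9*u^3 - 32*u^2*v + 12*u^2 + 6*u*v + 8*v^3 - 16*v^2 + 8*v) dv.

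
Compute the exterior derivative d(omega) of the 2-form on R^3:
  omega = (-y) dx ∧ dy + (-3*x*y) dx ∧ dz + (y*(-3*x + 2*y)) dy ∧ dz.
d(omega) = (3*x - 3*y) dx ∧ dy ∧ dz

For a 2-form omega = sum_{i<j} g_{ij} dx_i ∧ dx_j, the exterior derivative is
  d(omega) = sum_{i<j} d(g_{ij}) ∧ dx_i ∧ dx_j = sum_{i<j, k} (∂g_{ij}/∂x_k) dx_k ∧ dx_i ∧ dx_j.
Expand each term, using dx_k ∧ dx_i ∧ dx_j = sgn(permutation) dx_{(a)} ∧ dx_{(b)} ∧ dx_{(c)} with (a < b < c) sorted:
  d(-3*x*y) includes (∂/∂y)(-3*x*y) dy = (-3*x) dy, which multiplied by dx ∧ dz gives (3*x) dx ∧ dy ∧ dz
  d(y*(-3*x + 2*y)) includes (∂/∂x)(y*(-3*x + 2*y)) dx = (-3*y) dx, which multiplied by dy ∧ dz gives (-3*y) dx ∧ dy ∧ dz
Collecting like 3-forms: d(omega) = (3*x - 3*y) dx ∧ dy ∧ dz.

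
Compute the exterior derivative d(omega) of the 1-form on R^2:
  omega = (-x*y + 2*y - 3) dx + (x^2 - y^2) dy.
d(omega) = (3*x - 2) dx ∧ dy

For a 1-form omega = sum_i f_i dx_i, the exterior derivative is
  d(omega) = sum_{i < j} (∂f_j/∂x_i - ∂f_i/∂x_j) dx_i ∧ dx_j.
  coefficient of dx ∧ dy: ∂f_2/∂x - ∂f_1/∂y = ∂(x^2 - y^2)/∂x - ∂(-x*y + 2*y - 3)/∂y = 3*x - 2
Assembling: d(omega) = (3*x - 2) dx ∧ dy.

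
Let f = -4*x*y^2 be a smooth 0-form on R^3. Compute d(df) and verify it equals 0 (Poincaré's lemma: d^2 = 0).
d(df) = 0

Step 1: df = sum_i (∂f/∂x_i) dx_i = (-4*y^2) dx + (-8*x*y) dy + (0) dz.
Step 2: Apply d again. Using the 1-form formula, the coefficient of dx ∧ dy in d(df) is ∂^2 f/∂x ∂y - ∂^2 f/∂y ∂x = (-8*y) - (-8*y) = 0 (equality of mixed partials for smooth f).
Similarly for dx ∧ dz and dy ∧ dz — all coefficients vanish. So d(df) = 0.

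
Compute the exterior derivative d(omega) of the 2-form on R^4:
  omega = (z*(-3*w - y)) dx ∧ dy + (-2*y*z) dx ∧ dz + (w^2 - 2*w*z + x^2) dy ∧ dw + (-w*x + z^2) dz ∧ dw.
d(omega) = (-3*w - y + 2*z) dx ∧ dy ∧ dz + (2*x - 3*z) dx ∧ dy ∧ dw + (2*w) dy ∧ dz ∧ dw + (-w) dx ∧ dz ∧ dw

For a 2-form omega = sum_{i<j} g_{ij} dx_i ∧ dx_j, the exterior derivative is
  d(omega) = sum_{i<j} d(g_{ij}) ∧ dx_i ∧ dx_j = sum_{i<j, k} (∂g_{ij}/∂x_k) dx_k ∧ dx_i ∧ dx_j.
Expand each term, using dx_k ∧ dx_i ∧ dx_j = sgn(permutation) dx_{(a)} ∧ dx_{(b)} ∧ dx_{(c)} with (a < b < c) sorted:
  d(z*(-3*w - y)) includes (∂/∂z)(z*(-3*w - y)) dz = (-3*w - y) dz, which multiplied by dx ∧ dy gives (-3*w - y) dx ∧ dy ∧ dz
  d(z*(-3*w - y)) includes (∂/∂w)(z*(-3*w - y)) dw = (-3*z) dw, which multiplied by dx ∧ dy gives (-3*z) dx ∧ dy ∧ dw
  d(-2*y*z) includes (∂/∂y)(-2*y*z) dy = (-2*z) dy, which multiplied by dx ∧ dz gives (2*z) dx ∧ dy ∧ dz
  d(w^2 - 2*w*z + x^2) includes (∂/∂x)(w^2 - 2*w*z + x^2) dx = (2*x) dx, which multiplied by dy ∧ dw gives (2*x) dx ∧ dy ∧ dw
  d(w^2 - 2*w*z + x^2) includes (∂/∂z)(w^2 - 2*w*z + x^2) dz = (-2*w) dz, which multiplied by dy ∧ dw gives (2*w) dy ∧ dz ∧ dw
  d(-w*x + z^2) includes (∂/∂x)(-w*x + z^2) dx = (-w) dx, which multiplied by dz ∧ dw gives (-w) dx ∧ dz ∧ dw
Collecting like 3-forms: d(omega) = (-3*w - y + 2*z) dx ∧ dy ∧ dz + (2*x - 3*z) dx ∧ dy ∧ dw + (2*w) dy ∧ dz ∧ dw + (-w) dx ∧ dz ∧ dw.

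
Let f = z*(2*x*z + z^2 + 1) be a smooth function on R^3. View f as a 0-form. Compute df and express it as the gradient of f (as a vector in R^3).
df = (2*z^2) dx + (0) dy + (4*x*z + 3*z^2 + 1) dz; grad f = (2*z^2, 0, 4*x*z + 3*z^2 + 1)

For a 0-form f, d f = (∂f/∂x) dx + (∂f/∂y) dy + (∂f/∂z) dz. The components of the vector representation are exactly the entries of grad f in Cartesian coordinates:
  ∂f/∂x = 2*z^2
  ∂f/∂y = 0
  ∂f/∂z = 4*x*z + 3*z^2 + 1.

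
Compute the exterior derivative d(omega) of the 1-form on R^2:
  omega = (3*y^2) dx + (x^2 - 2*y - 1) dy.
d(omega) = (2*x - 6*y) dx ∧ dy

For a 1-form omega = sum_i f_i dx_i, the exterior derivative is
  d(omega) = sum_{i < j} (∂f_j/∂x_i - ∂f_i/∂x_j) dx_i ∧ dx_j.
  coefficient of dx ∧ dy: ∂f_2/∂x - ∂f_1/∂y = ∂(x^2 - 2*y - 1)/∂x - ∂(3*y^2)/∂y = 2*x - 6*y
Assembling: d(omega) = (2*x - 6*y) dx ∧ dy.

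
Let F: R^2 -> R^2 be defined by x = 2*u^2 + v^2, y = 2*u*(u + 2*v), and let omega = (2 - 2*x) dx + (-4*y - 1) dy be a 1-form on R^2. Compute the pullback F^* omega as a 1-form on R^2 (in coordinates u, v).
F^* omega = (-48*u^3 - 96*u^2*v - 72*u*v^2 + 4*u - 4*v) du + (-32*u^3 - 72*u^2*v - 4*u - 4*v^3 + 4*v) dv

Using F^*(f dg) = (f ∘ F) d(g ∘ F), substitute each coordinate x_i by F_i(u, v) in f_i, and replace dx_i by d F_i = (∂F_i/∂u) du + (∂F_i/∂v) dv.
  For the x component: f_1(F) = -4*u^2 - 2*v^2 + 2; d F_1 = (4*u) du + (2*v) dv
  For the y component: f_2(F) = -8*u^2 - 16*u*v - 1; d F_2 = (4*u + 4*v) du + (4*u) dv
Combining and collecting du, dv coefficients:
  coeff of du: -48*u^3 - 96*u^2*v - 72*u*v^2 + 4*u - 4*v
  coeff of dv: -32*u^3 - 72*u^2*v - 4*u - 4*v^3 + 4*v
F^* omega = (-48*u^3 - 96*u^2*v - 72*u*v^2 + 4*u - 4*v) du + (-32*u^3 - 72*u^2*v - 4*u - 4*v^3 + 4*v) dv.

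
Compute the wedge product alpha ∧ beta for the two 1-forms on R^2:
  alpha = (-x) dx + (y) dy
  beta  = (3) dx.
alpha ∧ beta = (-3*y) dx ∧ dy

Distribute the wedge, using dx_i ∧ dx_j = -dx_j ∧ dx_i and dx_i ∧ dx_i = 0. For each pair (i, j) with i < j, the coefficient of dx_i ∧ dx_j in alpha ∧ beta is (alpha_i * beta_j - alpha_j * beta_i). Collecting: alpha ∧ beta = (-3*y) dx ∧ dy.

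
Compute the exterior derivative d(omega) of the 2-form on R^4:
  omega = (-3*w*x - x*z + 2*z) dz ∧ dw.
d(omega) = (-3*w - z) dx ∧ dz ∧ dw

For a 2-form omega = sum_{i<j} g_{ij} dx_i ∧ dx_j, the exterior derivative is
  d(omega) = sum_{i<j} d(g_{ij}) ∧ dx_i ∧ dx_j = sum_{i<j, k} (∂g_{ij}/∂x_k) dx_k ∧ dx_i ∧ dx_j.
Expand each term, using dx_k ∧ dx_i ∧ dx_j = sgn(permutation) dx_{(a)} ∧ dx_{(b)} ∧ dx_{(c)} with (a < b < c) sorted:
  d(-3*w*x - x*z + 2*z) includes (∂/∂x)(-3*w*x - x*z + 2*z) dx = (-3*w - z) dx, which multiplied by dz ∧ dw gives (-3*w - z) dx ∧ dz ∧ dw
Collecting like 3-forms: d(omega) = (-3*w - z) dx ∧ dz ∧ dw.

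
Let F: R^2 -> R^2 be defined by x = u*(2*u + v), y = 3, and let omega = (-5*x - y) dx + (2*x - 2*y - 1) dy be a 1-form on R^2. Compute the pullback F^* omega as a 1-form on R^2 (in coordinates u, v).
F^* omega = (-40*u^3 - 30*u^2*v - 5*u*v^2 - 12*u - 3*v) du + (u*(-10*u^2 - 5*u*v - 3)) dv

Using F^*(f dg) = (f ∘ F) d(g ∘ F), substitute each coordinate x_i by F_i(u, v) in f_i, and replace dx_i by d F_i = (∂F_i/∂u) du + (∂F_i/∂v) dv.
  For the x component: f_1(F) = -10*u^2 - 5*u*v - 3; d F_1 = (4*u + v) du + (u) dv
  For the y component: f_2(F) = 4*u^2 + 2*u*v - 7; d F_2 = (0) du + (0) dv
Combining and collecting du, dv coefficients:
  coeff of du: -40*u^3 - 30*u^2*v - 5*u*v^2 - 12*u - 3*v
  coeff of dv: u*(-10*u^2 - 5*u*v - 3)
F^* omega = (-40*u^3 - 30*u^2*v - 5*u*v^2 - 12*u - 3*v) du + (u*(-10*u^2 - 5*u*v - 3)) dv.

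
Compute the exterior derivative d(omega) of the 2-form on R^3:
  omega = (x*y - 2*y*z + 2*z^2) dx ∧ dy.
d(omega) = (-2*y + 4*z) dx ∧ dy ∧ dz

For a 2-form omega = sum_{i<j} g_{ij} dx_i ∧ dx_j, the exterior derivative is
  d(omega) = sum_{i<j} d(g_{ij}) ∧ dx_i ∧ dx_j = sum_{i<j, k} (∂g_{ij}/∂x_k) dx_k ∧ dx_i ∧ dx_j.
Expand each term, using dx_k ∧ dx_i ∧ dx_j = sgn(permutation) dx_{(a)} ∧ dx_{(b)} ∧ dx_{(c)} with (a < b < c) sorted:
  d(x*y - 2*y*z + 2*z^2) includes (∂/∂z)(x*y - 2*y*z + 2*z^2) dz = (-2*y + 4*z) dz, which multiplied by dx ∧ dy gives (-2*y + 4*z) dx ∧ dy ∧ dz
Collecting like 3-forms: d(omega) = (-2*y + 4*z) dx ∧ dy ∧ dz.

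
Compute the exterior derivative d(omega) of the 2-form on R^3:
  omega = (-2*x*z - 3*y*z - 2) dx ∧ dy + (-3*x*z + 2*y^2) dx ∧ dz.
d(omega) = (-2*x - 7*y) dx ∧ dy ∧ dz

For a 2-form omega = sum_{i<j} g_{ij} dx_i ∧ dx_j, the exterior derivative is
  d(omega) = sum_{i<j} d(g_{ij}) ∧ dx_i ∧ dx_j = sum_{i<j, k} (∂g_{ij}/∂x_k) dx_k ∧ dx_i ∧ dx_j.
Expand each term, using dx_k ∧ dx_i ∧ dx_j = sgn(permutation) dx_{(a)} ∧ dx_{(b)} ∧ dx_{(c)} with (a < b < c) sorted:
  d(-2*x*z - 3*y*z - 2) includes (∂/∂z)(-2*x*z - 3*y*z - 2) dz = (-2*x - 3*y) dz, which multiplied by dx ∧ dy gives (-2*x - 3*y) dx ∧ dy ∧ dz
  d(-3*x*z + 2*y^2) includes (∂/∂y)(-3*x*z + 2*y^2) dy = (4*y) dy, which multiplied by dx ∧ dz gives (-4*y) dx ∧ dy ∧ dz
Collecting like 3-forms: d(omega) = (-2*x - 7*y) dx ∧ dy ∧ dz.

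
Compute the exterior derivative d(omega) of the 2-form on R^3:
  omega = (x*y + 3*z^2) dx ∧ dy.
d(omega) = (6*z) dx ∧ dy ∧ dz

For a 2-form omega = sum_{i<j} g_{ij} dx_i ∧ dx_j, the exterior derivative is
  d(omega) = sum_{i<j} d(g_{ij}) ∧ dx_i ∧ dx_j = sum_{i<j, k} (∂g_{ij}/∂x_k) dx_k ∧ dx_i ∧ dx_j.
Expand each term, using dx_k ∧ dx_i ∧ dx_j = sgn(permutation) dx_{(a)} ∧ dx_{(b)} ∧ dx_{(c)} with (a < b < c) sorted:
  d(x*y + 3*z^2) includes (∂/∂z)(x*y + 3*z^2) dz = (6*z) dz, which multiplied by dx ∧ dy gives (6*z) dx ∧ dy ∧ dz
Collecting like 3-forms: d(omega) = (6*z) dx ∧ dy ∧ dz.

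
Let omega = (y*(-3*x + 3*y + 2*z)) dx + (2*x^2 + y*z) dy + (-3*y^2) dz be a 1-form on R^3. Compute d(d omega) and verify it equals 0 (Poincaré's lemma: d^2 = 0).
d(d omega) = 0

Step 1: d omega = sum_{i<j} (∂f_j/∂x_i - ∂f_i/∂x_j) dx_i ∧ dx_j:
  coeff of dx ∧ dy: 7*x - 6*y - 2*z
  coeff of dx ∧ dz: -2*y
  coeff of dy ∧ dz: -7*y
Step 2: Apply d again to each 2-form coefficient. The only possible 3-form in R^3 is dx ∧ dy ∧ dz, with coefficient
  ∂(coeff of dy∧dz)/∂x - ∂(coeff of dx∧dz)/∂y + ∂(coeff of dx∧dy)/∂z
  = ∂/∂x (-7*y) - ∂/∂y (-2*y) + ∂/∂z (7*x - 6*y - 2*z).
Each of these terms simplifies to sums of mixed partials that cancel in pairs. The result is 0 (by equality of mixed partials for smooth functions — Schwarz / Clairaut).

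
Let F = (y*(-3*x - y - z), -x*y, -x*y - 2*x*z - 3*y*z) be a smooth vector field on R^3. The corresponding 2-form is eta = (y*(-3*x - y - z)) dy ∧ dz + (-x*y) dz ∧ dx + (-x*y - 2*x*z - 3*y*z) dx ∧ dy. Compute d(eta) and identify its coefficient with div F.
d(eta) = (-3*x - 6*y) dx ∧ dy ∧ dz; div F = -3*x - 6*y

For a 2-form in R^3 of the form above, applying d gives a 3-form with coefficient ∂P/∂x + ∂Q/∂y + ∂R/∂z:
  ∂P/∂x = -3*y
  ∂Q/∂y = -x
  ∂R/∂z = -2*x - 3*y
Sum = -3*x - 6*y, which is exactly div F.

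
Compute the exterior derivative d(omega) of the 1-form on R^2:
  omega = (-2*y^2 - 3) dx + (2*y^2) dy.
d(omega) = (4*y) dx ∧ dy

For a 1-form omega = sum_i f_i dx_i, the exterior derivative is
  d(omega) = sum_{i < j} (∂f_j/∂x_i - ∂f_i/∂x_j) dx_i ∧ dx_j.
  coefficient of dx ∧ dy: ∂f_2/∂x - ∂f_1/∂y = ∂(2*y^2)/∂x - ∂(-2*y^2 - 3)/∂y = 4*y
Assembling: d(omega) = (4*y) dx ∧ dy.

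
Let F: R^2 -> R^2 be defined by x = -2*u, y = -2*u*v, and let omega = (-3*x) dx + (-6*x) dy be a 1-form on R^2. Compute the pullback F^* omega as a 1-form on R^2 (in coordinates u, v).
F^* omega = (12*u*(-2*v - 1)) du + (-24*u^2) dv

Using F^*(f dg) = (f ∘ F) d(g ∘ F), substitute each coordinate x_i by F_i(u, v) in f_i, and replace dx_i by d F_i = (∂F_i/∂u) du + (∂F_i/∂v) dv.
  For the x component: f_1(F) = 6*u; d F_1 = (-2) du + (0) dv
  For the y component: f_2(F) = 12*u; d F_2 = (-2*v) du + (-2*u) dv
Combining and collecting du, dv coefficients:
  coeff of du: 12*u*(-2*v - 1)
  coeff of dv: -24*u^2
F^* omega = (12*u*(-2*v - 1)) du + (-24*u^2) dv.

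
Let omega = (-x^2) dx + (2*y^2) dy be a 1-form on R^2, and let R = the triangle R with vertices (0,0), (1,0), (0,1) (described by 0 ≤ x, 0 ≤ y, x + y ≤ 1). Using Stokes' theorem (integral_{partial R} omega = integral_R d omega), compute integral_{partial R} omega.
integral_(partial R) omega = 0

Stokes: integral_partial_R omega = integral_R d omega with d omega = (∂Q/∂x - ∂P/∂y) dx ∧ dy.
  ∂Q/∂x = 0
  ∂P/∂y = 0
  integrand = ∂Q/∂x - ∂P/∂y = 0.
Integrating over R: integral_0^1 integral_0^{1-x} (0) dy dx = 0.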